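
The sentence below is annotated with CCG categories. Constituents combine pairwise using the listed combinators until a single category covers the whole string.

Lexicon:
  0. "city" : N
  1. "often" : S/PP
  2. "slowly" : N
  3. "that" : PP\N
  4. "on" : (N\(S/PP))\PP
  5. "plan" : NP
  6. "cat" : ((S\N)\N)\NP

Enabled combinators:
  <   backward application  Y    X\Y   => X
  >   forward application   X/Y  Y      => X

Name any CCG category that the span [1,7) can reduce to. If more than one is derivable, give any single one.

[0,7] S   <
  [0,1] "city" : N
  [1,7] S\N   <
    [1,5] N   <
      [1,2] "often" : S/PP
      [2,5] N\(S/PP)   <
        [2,4] PP   <
          [2,3] "slowly" : N
          [3,4] "that" : PP\N
        [4,5] "on" : (N\(S/PP))\PP
    [5,7] (S\N)\N   <
      [5,6] "plan" : NP
      [6,7] "cat" : ((S\N)\N)\NP

S\N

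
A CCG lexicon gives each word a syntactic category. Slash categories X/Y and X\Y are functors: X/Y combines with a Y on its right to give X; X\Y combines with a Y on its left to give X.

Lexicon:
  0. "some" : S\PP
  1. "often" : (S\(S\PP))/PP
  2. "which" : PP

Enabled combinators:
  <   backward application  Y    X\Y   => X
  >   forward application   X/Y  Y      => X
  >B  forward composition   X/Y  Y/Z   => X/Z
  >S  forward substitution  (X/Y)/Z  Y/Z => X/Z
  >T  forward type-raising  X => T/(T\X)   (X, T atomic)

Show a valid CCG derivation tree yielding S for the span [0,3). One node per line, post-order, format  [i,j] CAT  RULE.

[0,1] S\PP  lex  "some"
[1,2] (S\(S\PP))/PP  lex  "often"
[2,3] PP  lex  "which"
[1,3] S\(S\PP)  >  k=2
[0,3] S  <  k=1

[0,3] S   <
  [0,1] "some" : S\PP
  [1,3] S\(S\PP)   >
    [1,2] "often" : (S\(S\PP))/PP
    [2,3] "which" : PP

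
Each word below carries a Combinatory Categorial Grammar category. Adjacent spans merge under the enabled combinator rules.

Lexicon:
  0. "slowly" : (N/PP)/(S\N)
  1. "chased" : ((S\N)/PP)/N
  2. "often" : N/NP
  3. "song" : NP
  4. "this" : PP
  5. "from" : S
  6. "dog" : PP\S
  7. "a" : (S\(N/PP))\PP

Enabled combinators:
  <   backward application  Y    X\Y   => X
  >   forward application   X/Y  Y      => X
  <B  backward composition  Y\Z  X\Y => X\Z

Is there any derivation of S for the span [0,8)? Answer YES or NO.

YES

[0,8] S   <
  [0,5] N/PP   >
    [0,1] "slowly" : (N/PP)/(S\N)
    [1,5] S\N   >
      [1,4] (S\N)/PP   >
        [1,2] "chased" : ((S\N)/PP)/N
        [2,4] N   >
          [2,3] "often" : N/NP
          [3,4] "song" : NP
      [4,5] "this" : PP
  [5,8] S\(N/PP)   <
    [5,7] PP   <
      [5,6] "from" : S
      [6,7] "dog" : PP\S
    [7,8] "a" : (S\(N/PP))\PP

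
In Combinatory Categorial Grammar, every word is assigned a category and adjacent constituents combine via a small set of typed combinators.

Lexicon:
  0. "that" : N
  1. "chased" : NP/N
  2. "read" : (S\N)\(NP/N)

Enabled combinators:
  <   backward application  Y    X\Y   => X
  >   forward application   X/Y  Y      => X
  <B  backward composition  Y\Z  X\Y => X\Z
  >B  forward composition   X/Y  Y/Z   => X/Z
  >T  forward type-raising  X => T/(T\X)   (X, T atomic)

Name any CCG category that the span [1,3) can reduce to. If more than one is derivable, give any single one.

S\N

[0,3] S   <
  [0,1] "that" : N
  [1,3] S\N   <
    [1,2] "chased" : NP/N
    [2,3] "read" : (S\N)\(NP/N)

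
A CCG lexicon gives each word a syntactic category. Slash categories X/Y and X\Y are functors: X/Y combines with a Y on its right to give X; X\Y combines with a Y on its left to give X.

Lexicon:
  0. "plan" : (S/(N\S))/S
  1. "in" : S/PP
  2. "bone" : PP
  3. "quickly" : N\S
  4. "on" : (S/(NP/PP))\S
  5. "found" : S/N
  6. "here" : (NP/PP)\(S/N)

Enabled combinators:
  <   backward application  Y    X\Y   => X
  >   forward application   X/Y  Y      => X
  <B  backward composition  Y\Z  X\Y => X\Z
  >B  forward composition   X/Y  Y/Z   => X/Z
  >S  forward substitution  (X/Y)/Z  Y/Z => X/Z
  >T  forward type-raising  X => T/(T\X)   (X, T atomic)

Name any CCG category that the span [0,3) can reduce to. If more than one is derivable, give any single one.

S/(N\S)

[0,7] S   >
  [0,5] S/(NP/PP)   <
    [0,4] S   >
      [0,3] S/(N\S)   >
        [0,1] "plan" : (S/(N\S))/S
        [1,3] S   >
          [1,2] "in" : S/PP
          [2,3] "bone" : PP
      [3,4] "quickly" : N\S
    [4,5] "on" : (S/(NP/PP))\S
  [5,7] NP/PP   <
    [5,6] "found" : S/N
    [6,7] "here" : (NP/PP)\(S/N)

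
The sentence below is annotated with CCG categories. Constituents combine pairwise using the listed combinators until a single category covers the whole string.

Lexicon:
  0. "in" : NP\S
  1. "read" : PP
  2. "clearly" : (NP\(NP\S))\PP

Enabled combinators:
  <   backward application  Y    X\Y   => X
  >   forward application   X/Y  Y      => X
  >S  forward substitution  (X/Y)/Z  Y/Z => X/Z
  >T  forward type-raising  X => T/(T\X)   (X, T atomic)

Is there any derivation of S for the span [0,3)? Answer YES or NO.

NO

NP\S PP (NP\(NP\S))\PP
CKY chart[0,3] = {N/(N\NP), NP, NP/(NP\NP), PP/(PP\NP), S/(S\NP)}; S ∉ chart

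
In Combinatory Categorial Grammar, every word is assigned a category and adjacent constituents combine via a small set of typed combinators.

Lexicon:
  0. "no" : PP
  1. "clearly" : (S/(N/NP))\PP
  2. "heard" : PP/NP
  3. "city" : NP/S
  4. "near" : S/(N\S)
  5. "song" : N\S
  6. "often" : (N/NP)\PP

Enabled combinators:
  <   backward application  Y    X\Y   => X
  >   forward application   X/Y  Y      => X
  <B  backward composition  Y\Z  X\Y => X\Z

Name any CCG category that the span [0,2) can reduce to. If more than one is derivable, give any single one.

[0,7] S   >
  [0,2] S/(N/NP)   <
    [0,1] "no" : PP
    [1,2] "clearly" : (S/(N/NP))\PP
  [2,7] N/NP   <
    [2,6] PP   >
      [2,3] "heard" : PP/NP
      [3,6] NP   >
        [3,4] "city" : NP/S
        [4,6] S   >
          [4,5] "near" : S/(N\S)
          [5,6] "song" : N\S
    [6,7] "often" : (N/NP)\PP

S/(N/NP)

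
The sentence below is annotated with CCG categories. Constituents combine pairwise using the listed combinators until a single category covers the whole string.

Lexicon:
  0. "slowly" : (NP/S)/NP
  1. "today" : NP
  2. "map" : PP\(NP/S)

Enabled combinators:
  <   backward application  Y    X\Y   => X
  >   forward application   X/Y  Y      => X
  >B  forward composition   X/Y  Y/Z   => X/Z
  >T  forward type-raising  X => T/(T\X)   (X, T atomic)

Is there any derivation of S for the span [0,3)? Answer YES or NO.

NO

(NP/S)/NP NP PP\(NP/S)
CKY chart[0,3] = {N/(N\PP), NP/(NP\PP), PP, PP/(PP\PP), S/(S\PP)}; S ∉ chart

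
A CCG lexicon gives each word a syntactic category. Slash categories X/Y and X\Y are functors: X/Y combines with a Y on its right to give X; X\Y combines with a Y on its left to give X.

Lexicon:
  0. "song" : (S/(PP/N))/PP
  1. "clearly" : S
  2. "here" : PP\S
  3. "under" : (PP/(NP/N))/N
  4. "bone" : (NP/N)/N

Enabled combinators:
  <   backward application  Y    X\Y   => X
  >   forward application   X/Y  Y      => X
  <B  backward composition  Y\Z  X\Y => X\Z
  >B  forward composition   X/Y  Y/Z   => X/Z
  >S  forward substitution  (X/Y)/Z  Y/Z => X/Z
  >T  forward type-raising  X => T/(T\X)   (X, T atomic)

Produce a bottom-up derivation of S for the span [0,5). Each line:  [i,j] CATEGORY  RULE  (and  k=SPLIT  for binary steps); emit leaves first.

[0,5] S   >
  [0,3] S/(PP/N)   >
    [0,1] "song" : (S/(PP/N))/PP
    [1,3] PP   >
      [1,2] PP/(PP\S)   >T
        [1,2] "clearly" : S
      [2,3] "here" : PP\S
  [3,5] PP/N   >S
    [3,4] "under" : (PP/(NP/N))/N
    [4,5] "bone" : (NP/N)/N

[0,1] (S/(PP/N))/PP  lex  "song"
[1,2] S  lex  "clearly"
[1,2] PP/(PP\S)  >T
[2,3] PP\S  lex  "here"
[1,3] PP  >  k=2
[0,3] S/(PP/N)  >  k=1
[3,4] (PP/(NP/N))/N  lex  "under"
[4,5] (NP/N)/N  lex  "bone"
[3,5] PP/N  >S  k=4
[0,5] S  >  k=3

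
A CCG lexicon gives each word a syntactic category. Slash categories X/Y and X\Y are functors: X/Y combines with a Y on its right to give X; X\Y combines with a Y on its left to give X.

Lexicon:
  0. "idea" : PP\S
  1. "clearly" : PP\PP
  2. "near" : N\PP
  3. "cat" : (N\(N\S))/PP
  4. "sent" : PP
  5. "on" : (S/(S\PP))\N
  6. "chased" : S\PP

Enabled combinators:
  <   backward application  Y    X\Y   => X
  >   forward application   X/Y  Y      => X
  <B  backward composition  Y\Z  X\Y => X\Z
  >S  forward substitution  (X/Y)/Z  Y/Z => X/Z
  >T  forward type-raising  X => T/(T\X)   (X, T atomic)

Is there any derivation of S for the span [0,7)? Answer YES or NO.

[0,7] S   >
  [0,6] S/(S\PP)   <
    [0,5] N   <
      [0,3] N\S   <B
        [0,2] PP\S   <B
          [0,1] "idea" : PP\S
          [1,2] "clearly" : PP\PP
        [2,3] "near" : N\PP
      [3,5] N\(N\S)   >
        [3,4] "cat" : (N\(N\S))/PP
        [4,5] "sent" : PP
    [5,6] "on" : (S/(S\PP))\N
  [6,7] "chased" : S\PP

YES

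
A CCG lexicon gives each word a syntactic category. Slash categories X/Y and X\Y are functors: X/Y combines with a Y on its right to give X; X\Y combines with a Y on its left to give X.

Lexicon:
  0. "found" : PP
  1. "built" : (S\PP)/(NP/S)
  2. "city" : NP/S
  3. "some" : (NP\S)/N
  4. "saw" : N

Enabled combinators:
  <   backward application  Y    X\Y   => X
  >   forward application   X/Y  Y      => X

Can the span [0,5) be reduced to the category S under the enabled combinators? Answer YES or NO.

PP (S\PP)/(NP/S) NP/S (NP\S)/N N
CKY chart[0,5] = {NP}; S ∉ chart

NO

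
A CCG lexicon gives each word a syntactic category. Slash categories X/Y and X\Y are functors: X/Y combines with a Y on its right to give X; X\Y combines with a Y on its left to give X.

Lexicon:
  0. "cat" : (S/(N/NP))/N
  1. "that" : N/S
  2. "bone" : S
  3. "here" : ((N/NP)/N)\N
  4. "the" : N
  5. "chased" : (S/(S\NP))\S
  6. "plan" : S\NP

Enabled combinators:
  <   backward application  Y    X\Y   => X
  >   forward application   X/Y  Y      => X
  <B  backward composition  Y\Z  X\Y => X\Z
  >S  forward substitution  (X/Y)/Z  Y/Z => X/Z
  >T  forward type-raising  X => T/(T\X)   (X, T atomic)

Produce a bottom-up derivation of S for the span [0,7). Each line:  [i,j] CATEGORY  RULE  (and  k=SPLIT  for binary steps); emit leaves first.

[0,7] S   >
  [0,6] S/(S\NP)   <
    [0,5] S   >
      [0,4] S/N   >S
        [0,1] "cat" : (S/(N/NP))/N
        [1,4] (N/NP)/N   <
          [1,3] N   >
            [1,2] "that" : N/S
            [2,3] "bone" : S
          [3,4] "here" : ((N/NP)/N)\N
      [4,5] "the" : N
    [5,6] "chased" : (S/(S\NP))\S
  [6,7] "plan" : S\NP

[0,1] (S/(N/NP))/N  lex  "cat"
[1,2] N/S  lex  "that"
[2,3] S  lex  "bone"
[1,3] N  >  k=2
[3,4] ((N/NP)/N)\N  lex  "here"
[1,4] (N/NP)/N  <  k=3
[0,4] S/N  >S  k=1
[4,5] N  lex  "the"
[0,5] S  >  k=4
[5,6] (S/(S\NP))\S  lex  "chased"
[0,6] S/(S\NP)  <  k=5
[6,7] S\NP  lex  "plan"
[0,7] S  >  k=6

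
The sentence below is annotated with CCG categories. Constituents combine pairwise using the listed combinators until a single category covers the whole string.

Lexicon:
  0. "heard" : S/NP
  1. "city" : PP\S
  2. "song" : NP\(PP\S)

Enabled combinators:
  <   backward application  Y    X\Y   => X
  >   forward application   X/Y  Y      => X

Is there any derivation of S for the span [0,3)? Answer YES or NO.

YES

[0,3] S   >
  [0,1] "heard" : S/NP
  [1,3] NP   <
    [1,2] "city" : PP\S
    [2,3] "song" : NP\(PP\S)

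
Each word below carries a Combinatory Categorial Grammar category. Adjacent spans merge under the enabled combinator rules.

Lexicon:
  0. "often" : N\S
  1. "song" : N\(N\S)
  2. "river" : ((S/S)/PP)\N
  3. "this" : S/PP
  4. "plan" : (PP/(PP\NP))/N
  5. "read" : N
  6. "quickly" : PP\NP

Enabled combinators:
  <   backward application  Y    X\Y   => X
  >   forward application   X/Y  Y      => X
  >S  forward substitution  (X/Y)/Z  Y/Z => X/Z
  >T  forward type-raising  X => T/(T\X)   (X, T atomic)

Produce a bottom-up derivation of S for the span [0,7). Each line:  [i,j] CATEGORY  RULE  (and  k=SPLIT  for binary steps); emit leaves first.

[0,7] S   >
  [0,4] S/PP   >S
    [0,3] (S/S)/PP   <
      [0,2] N   <
        [0,1] "often" : N\S
        [1,2] "song" : N\(N\S)
      [2,3] "river" : ((S/S)/PP)\N
    [3,4] "this" : S/PP
  [4,7] PP   >
    [4,6] PP/(PP\NP)   >
      [4,5] "plan" : (PP/(PP\NP))/N
      [5,6] "read" : N
    [6,7] "quickly" : PP\NP

[0,1] N\S  lex  "often"
[1,2] N\(N\S)  lex  "song"
[0,2] N  <  k=1
[2,3] ((S/S)/PP)\N  lex  "river"
[0,3] (S/S)/PP  <  k=2
[3,4] S/PP  lex  "this"
[0,4] S/PP  >S  k=3
[4,5] (PP/(PP\NP))/N  lex  "plan"
[5,6] N  lex  "read"
[4,6] PP/(PP\NP)  >  k=5
[6,7] PP\NP  lex  "quickly"
[4,7] PP  >  k=6
[0,7] S  >  k=4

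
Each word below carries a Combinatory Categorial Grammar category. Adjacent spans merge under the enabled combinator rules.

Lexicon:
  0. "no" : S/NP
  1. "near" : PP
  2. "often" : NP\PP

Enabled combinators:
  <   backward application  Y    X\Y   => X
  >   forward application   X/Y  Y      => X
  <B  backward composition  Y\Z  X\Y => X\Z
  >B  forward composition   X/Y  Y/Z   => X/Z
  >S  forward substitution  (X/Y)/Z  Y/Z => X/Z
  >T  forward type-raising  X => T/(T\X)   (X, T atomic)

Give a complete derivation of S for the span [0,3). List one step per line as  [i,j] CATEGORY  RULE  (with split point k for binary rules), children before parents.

[0,3] S   >
  [0,1] "no" : S/NP
  [1,3] NP   <
    [1,2] "near" : PP
    [2,3] "often" : NP\PP

[0,1] S/NP  lex  "no"
[1,2] PP  lex  "near"
[2,3] NP\PP  lex  "often"
[1,3] NP  <  k=2
[0,3] S  >  k=1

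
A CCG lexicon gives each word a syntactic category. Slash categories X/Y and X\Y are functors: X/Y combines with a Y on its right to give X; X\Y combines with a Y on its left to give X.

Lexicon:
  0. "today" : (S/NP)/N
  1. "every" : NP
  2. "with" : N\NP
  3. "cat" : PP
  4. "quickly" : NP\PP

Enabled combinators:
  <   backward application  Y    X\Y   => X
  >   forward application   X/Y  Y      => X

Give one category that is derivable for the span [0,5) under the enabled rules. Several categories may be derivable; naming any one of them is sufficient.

[0,5] S   >
  [0,3] S/NP   >
    [0,1] "today" : (S/NP)/N
    [1,3] N   <
      [1,2] "every" : NP
      [2,3] "with" : N\NP
  [3,5] NP   <
    [3,4] "cat" : PP
    [4,5] "quickly" : NP\PP

S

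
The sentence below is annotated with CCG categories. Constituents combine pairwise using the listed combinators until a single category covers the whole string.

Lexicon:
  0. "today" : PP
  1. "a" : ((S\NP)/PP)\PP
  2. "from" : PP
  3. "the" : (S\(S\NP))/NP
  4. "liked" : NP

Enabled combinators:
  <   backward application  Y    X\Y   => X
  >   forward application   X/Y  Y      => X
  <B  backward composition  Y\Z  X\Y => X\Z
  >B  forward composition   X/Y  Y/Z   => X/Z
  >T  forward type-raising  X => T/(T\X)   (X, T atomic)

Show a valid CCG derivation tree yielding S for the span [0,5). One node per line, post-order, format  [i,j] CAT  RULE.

[0,5] S   <
  [0,3] S\NP   >
    [0,2] (S\NP)/PP   <
      [0,1] "today" : PP
      [1,2] "a" : ((S\NP)/PP)\PP
    [2,3] "from" : PP
  [3,5] S\(S\NP)   >
    [3,4] "the" : (S\(S\NP))/NP
    [4,5] "liked" : NP

[0,1] PP  lex  "today"
[1,2] ((S\NP)/PP)\PP  lex  "a"
[0,2] (S\NP)/PP  <  k=1
[2,3] PP  lex  "from"
[0,3] S\NP  >  k=2
[3,4] (S\(S\NP))/NP  lex  "the"
[4,5] NP  lex  "liked"
[3,5] S\(S\NP)  >  k=4
[0,5] S  <  k=3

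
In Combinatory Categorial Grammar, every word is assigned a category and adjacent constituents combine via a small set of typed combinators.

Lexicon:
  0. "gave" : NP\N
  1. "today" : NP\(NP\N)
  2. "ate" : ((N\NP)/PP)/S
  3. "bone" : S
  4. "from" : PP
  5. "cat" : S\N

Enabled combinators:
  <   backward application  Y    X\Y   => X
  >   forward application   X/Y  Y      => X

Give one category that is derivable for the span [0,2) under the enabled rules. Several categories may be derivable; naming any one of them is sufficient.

NP

[0,6] S   <
  [0,5] N   <
    [0,2] NP   <
      [0,1] "gave" : NP\N
      [1,2] "today" : NP\(NP\N)
    [2,5] N\NP   >
      [2,4] (N\NP)/PP   >
        [2,3] "ate" : ((N\NP)/PP)/S
        [3,4] "bone" : S
      [4,5] "from" : PP
  [5,6] "cat" : S\N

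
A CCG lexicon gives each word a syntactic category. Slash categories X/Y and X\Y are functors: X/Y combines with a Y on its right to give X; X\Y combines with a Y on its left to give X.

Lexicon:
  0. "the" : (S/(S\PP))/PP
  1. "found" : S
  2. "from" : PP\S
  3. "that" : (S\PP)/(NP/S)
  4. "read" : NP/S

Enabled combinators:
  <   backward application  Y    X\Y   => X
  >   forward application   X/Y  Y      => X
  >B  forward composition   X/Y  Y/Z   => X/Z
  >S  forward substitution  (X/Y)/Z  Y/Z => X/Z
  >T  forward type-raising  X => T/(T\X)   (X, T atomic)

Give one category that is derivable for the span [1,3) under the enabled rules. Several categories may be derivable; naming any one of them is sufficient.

PP

[0,5] S   >
  [0,3] S/(S\PP)   >
    [0,1] "the" : (S/(S\PP))/PP
    [1,3] PP   <
      [1,2] "found" : S
      [2,3] "from" : PP\S
  [3,5] S\PP   >
    [3,4] "that" : (S\PP)/(NP/S)
    [4,5] "read" : NP/S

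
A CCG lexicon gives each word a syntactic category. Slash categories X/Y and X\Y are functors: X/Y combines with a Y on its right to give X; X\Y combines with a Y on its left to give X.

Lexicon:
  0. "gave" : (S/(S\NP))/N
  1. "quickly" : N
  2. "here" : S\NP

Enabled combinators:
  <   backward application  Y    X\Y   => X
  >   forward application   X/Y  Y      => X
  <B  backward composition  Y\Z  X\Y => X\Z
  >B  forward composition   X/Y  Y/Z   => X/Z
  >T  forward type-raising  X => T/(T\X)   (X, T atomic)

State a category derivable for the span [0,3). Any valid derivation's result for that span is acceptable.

[0,3] S   >
  [0,2] S/(S\NP)   >
    [0,1] "gave" : (S/(S\NP))/N
    [1,2] "quickly" : N
  [2,3] "here" : S\NP

S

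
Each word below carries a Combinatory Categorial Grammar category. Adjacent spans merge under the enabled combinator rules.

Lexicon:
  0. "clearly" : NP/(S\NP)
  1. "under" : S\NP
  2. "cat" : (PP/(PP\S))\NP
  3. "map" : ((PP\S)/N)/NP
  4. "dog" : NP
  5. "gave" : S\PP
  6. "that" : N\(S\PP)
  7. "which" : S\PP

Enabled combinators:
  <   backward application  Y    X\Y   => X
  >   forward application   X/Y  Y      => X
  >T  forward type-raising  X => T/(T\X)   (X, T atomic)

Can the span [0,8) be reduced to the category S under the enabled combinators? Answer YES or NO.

YES

[0,8] S   <
  [0,7] PP   >
    [0,3] PP/(PP\S)   <
      [0,2] NP   >
        [0,1] "clearly" : NP/(S\NP)
        [1,2] "under" : S\NP
      [2,3] "cat" : (PP/(PP\S))\NP
    [3,7] PP\S   >
      [3,5] (PP\S)/N   >
        [3,4] "map" : ((PP\S)/N)/NP
        [4,5] "dog" : NP
      [5,7] N   <
        [5,6] "gave" : S\PP
        [6,7] "that" : N\(S\PP)
  [7,8] "which" : S\PP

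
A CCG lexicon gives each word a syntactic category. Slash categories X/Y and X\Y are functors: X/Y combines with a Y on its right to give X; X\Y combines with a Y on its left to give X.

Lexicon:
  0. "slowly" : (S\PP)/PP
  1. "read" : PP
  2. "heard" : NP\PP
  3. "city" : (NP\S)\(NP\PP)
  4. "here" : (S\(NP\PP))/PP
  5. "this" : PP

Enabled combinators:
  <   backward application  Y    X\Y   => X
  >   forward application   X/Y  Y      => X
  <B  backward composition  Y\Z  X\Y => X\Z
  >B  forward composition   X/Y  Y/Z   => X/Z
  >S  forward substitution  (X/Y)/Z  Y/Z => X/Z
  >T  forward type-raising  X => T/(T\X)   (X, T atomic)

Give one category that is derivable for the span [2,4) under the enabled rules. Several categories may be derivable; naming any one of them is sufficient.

[0,6] S   <
  [0,4] NP\PP   <B
    [0,2] S\PP   >
      [0,1] "slowly" : (S\PP)/PP
      [1,2] "read" : PP
    [2,4] NP\S   <
      [2,3] "heard" : NP\PP
      [3,4] "city" : (NP\S)\(NP\PP)
  [4,6] S\(NP\PP)   >
    [4,5] "here" : (S\(NP\PP))/PP
    [5,6] "this" : PP

NP\S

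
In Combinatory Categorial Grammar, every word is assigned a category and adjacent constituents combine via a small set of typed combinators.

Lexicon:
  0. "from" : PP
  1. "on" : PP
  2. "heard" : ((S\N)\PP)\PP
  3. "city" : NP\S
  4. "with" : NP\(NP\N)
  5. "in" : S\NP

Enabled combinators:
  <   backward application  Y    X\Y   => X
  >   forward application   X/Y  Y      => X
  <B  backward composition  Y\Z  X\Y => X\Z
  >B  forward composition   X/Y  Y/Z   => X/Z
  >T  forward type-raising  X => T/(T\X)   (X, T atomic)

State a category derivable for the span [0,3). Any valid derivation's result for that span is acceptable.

S\N

[0,6] S   <
  [0,5] NP   <
    [0,4] NP\N   <B
      [0,3] S\N   <
        [0,1] "from" : PP
        [1,3] (S\N)\PP   <
          [1,2] "on" : PP
          [2,3] "heard" : ((S\N)\PP)\PP
      [3,4] "city" : NP\S
    [4,5] "with" : NP\(NP\N)
  [5,6] "in" : S\NP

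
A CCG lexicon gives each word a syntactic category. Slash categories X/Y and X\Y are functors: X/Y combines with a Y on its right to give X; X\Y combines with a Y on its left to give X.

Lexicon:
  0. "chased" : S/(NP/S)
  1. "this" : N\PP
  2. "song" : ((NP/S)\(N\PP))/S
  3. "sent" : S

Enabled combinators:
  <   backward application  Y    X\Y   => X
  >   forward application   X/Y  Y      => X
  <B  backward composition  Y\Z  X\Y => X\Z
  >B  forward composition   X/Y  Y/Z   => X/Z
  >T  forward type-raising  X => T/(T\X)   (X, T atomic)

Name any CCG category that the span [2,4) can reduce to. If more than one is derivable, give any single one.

[0,4] S   >
  [0,1] "chased" : S/(NP/S)
  [1,4] NP/S   <
    [1,2] "this" : N\PP
    [2,4] (NP/S)\(N\PP)   >
      [2,3] "song" : ((NP/S)\(N\PP))/S
      [3,4] "sent" : S

(NP/S)\(N\PP)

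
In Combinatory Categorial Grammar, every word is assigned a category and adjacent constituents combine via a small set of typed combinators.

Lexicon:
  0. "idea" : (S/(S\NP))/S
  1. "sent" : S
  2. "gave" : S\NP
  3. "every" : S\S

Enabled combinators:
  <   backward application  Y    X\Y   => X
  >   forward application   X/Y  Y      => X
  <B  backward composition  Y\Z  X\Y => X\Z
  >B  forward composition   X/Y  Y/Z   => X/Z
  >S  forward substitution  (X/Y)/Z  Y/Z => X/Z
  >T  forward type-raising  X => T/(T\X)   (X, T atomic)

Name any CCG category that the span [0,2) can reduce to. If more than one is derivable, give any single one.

S/(S\NP)

[0,4] S   >
  [0,2] S/(S\NP)   >
    [0,1] "idea" : (S/(S\NP))/S
    [1,2] "sent" : S
  [2,4] S\NP   <B
    [2,3] "gave" : S\NP
    [3,4] "every" : S\S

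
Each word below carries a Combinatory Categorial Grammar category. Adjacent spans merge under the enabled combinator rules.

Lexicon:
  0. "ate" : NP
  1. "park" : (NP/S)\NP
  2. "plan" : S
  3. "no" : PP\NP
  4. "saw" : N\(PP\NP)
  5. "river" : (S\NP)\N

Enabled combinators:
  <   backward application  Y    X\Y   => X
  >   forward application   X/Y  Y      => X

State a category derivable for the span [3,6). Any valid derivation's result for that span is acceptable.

[0,6] S   <
  [0,3] NP   >
    [0,2] NP/S   <
      [0,1] "ate" : NP
      [1,2] "park" : (NP/S)\NP
    [2,3] "plan" : S
  [3,6] S\NP   <
    [3,5] N   <
      [3,4] "no" : PP\NP
      [4,5] "saw" : N\(PP\NP)
    [5,6] "river" : (S\NP)\N

S\NP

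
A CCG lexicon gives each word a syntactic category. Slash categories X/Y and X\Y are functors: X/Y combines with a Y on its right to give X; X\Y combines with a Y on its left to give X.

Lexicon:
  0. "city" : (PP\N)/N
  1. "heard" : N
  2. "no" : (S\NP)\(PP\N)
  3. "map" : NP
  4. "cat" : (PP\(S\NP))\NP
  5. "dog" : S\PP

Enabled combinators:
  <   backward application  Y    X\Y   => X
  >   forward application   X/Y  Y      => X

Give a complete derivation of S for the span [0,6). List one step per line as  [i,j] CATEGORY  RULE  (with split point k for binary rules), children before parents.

[0,1] (PP\N)/N  lex  "city"
[1,2] N  lex  "heard"
[0,2] PP\N  >  k=1
[2,3] (S\NP)\(PP\N)  lex  "no"
[0,3] S\NP  <  k=2
[3,4] NP  lex  "map"
[4,5] (PP\(S\NP))\NP  lex  "cat"
[3,5] PP\(S\NP)  <  k=4
[0,5] PP  <  k=3
[5,6] S\PP  lex  "dog"
[0,6] S  <  k=5

[0,6] S   <
  [0,5] PP   <
    [0,3] S\NP   <
      [0,2] PP\N   >
        [0,1] "city" : (PP\N)/N
        [1,2] "heard" : N
      [2,3] "no" : (S\NP)\(PP\N)
    [3,5] PP\(S\NP)   <
      [3,4] "map" : NP
      [4,5] "cat" : (PP\(S\NP))\NP
  [5,6] "dog" : S\PP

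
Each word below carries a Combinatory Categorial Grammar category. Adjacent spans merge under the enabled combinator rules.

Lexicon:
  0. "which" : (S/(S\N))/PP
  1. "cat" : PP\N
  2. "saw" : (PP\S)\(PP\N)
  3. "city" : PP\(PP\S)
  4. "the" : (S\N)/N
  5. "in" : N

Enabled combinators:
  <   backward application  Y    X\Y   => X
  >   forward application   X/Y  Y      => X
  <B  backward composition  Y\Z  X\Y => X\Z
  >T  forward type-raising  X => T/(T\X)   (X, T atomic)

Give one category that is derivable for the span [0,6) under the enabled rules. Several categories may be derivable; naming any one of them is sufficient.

S

[0,6] S   >
  [0,4] S/(S\N)   >
    [0,1] "which" : (S/(S\N))/PP
    [1,4] PP   <
      [1,3] PP\S   <
        [1,2] "cat" : PP\N
        [2,3] "saw" : (PP\S)\(PP\N)
      [3,4] "city" : PP\(PP\S)
  [4,6] S\N   >
    [4,5] "the" : (S\N)/N
    [5,6] "in" : N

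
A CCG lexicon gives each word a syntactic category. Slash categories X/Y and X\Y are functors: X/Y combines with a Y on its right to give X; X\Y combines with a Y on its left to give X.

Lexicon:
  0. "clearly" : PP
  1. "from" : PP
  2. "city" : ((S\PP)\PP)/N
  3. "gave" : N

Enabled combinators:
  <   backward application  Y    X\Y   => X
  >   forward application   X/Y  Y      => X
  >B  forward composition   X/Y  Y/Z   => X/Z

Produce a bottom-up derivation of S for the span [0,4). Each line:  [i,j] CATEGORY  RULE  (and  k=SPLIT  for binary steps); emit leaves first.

[0,4] S   <
  [0,1] "clearly" : PP
  [1,4] S\PP   <
    [1,2] "from" : PP
    [2,4] (S\PP)\PP   >
      [2,3] "city" : ((S\PP)\PP)/N
      [3,4] "gave" : N

[0,1] PP  lex  "clearly"
[1,2] PP  lex  "from"
[2,3] ((S\PP)\PP)/N  lex  "city"
[3,4] N  lex  "gave"
[2,4] (S\PP)\PP  >  k=3
[1,4] S\PP  <  k=2
[0,4] S  <  k=1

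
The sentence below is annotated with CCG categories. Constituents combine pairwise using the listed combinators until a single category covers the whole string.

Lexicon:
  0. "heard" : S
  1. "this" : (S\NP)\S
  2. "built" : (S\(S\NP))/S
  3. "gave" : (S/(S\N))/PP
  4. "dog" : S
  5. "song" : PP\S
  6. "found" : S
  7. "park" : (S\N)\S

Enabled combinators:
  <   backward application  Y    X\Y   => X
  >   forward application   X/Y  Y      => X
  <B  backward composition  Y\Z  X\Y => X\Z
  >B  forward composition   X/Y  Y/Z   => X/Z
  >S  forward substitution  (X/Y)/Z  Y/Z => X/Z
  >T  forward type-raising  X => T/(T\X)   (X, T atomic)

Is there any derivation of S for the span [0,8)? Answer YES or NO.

[0,8] S   <
  [0,2] S\NP   <
    [0,1] "heard" : S
    [1,2] "this" : (S\NP)\S
  [2,8] S\(S\NP)   >
    [2,3] "built" : (S\(S\NP))/S
    [3,8] S   >
      [3,6] S/(S\N)   >
        [3,4] "gave" : (S/(S\N))/PP
        [4,6] PP   <
          [4,5] "dog" : S
          [5,6] "song" : PP\S
      [6,8] S\N   <
        [6,7] "found" : S
        [7,8] "park" : (S\N)\S

YES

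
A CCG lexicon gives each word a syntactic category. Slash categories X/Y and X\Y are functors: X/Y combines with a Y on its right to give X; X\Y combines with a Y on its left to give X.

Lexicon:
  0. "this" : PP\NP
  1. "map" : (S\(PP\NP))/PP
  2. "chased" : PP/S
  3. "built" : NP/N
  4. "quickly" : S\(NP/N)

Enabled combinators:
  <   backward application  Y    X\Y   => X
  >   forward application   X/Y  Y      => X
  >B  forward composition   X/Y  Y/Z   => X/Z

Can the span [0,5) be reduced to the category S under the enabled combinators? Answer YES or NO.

YES

[0,5] S   <
  [0,1] "this" : PP\NP
  [1,5] S\(PP\NP)   >
    [1,2] "map" : (S\(PP\NP))/PP
    [2,5] PP   >
      [2,3] "chased" : PP/S
      [3,5] S   <
        [3,4] "built" : NP/N
        [4,5] "quickly" : S\(NP/N)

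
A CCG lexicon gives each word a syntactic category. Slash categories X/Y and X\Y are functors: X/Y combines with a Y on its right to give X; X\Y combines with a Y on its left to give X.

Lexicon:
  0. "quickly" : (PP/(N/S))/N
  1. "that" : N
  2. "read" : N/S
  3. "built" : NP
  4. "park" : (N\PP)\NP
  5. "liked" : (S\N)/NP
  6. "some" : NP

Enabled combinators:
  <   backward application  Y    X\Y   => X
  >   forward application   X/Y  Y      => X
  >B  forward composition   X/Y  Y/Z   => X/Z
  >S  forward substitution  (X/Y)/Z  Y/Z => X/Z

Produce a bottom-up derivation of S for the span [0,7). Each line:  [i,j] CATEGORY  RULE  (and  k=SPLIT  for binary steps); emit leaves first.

[0,1] (PP/(N/S))/N  lex  "quickly"
[1,2] N  lex  "that"
[0,2] PP/(N/S)  >  k=1
[2,3] N/S  lex  "read"
[0,3] PP  >  k=2
[3,4] NP  lex  "built"
[4,5] (N\PP)\NP  lex  "park"
[3,5] N\PP  <  k=4
[0,5] N  <  k=3
[5,6] (S\N)/NP  lex  "liked"
[6,7] NP  lex  "some"
[5,7] S\N  >  k=6
[0,7] S  <  k=5

[0,7] S   <
  [0,5] N   <
    [0,3] PP   >
      [0,2] PP/(N/S)   >
        [0,1] "quickly" : (PP/(N/S))/N
        [1,2] "that" : N
      [2,3] "read" : N/S
    [3,5] N\PP   <
      [3,4] "built" : NP
      [4,5] "park" : (N\PP)\NP
  [5,7] S\N   >
    [5,6] "liked" : (S\N)/NP
    [6,7] "some" : NP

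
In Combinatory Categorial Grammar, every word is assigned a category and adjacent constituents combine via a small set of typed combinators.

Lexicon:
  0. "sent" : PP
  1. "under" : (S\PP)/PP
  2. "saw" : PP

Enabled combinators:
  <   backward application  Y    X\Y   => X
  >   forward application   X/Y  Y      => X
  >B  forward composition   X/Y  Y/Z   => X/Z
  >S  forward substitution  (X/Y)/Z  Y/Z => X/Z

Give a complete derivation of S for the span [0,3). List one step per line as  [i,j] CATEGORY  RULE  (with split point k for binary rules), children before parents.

[0,3] S   <
  [0,1] "sent" : PP
  [1,3] S\PP   >
    [1,2] "under" : (S\PP)/PP
    [2,3] "saw" : PP

[0,1] PP  lex  "sent"
[1,2] (S\PP)/PP  lex  "under"
[2,3] PP  lex  "saw"
[1,3] S\PP  >  k=2
[0,3] S  <  k=1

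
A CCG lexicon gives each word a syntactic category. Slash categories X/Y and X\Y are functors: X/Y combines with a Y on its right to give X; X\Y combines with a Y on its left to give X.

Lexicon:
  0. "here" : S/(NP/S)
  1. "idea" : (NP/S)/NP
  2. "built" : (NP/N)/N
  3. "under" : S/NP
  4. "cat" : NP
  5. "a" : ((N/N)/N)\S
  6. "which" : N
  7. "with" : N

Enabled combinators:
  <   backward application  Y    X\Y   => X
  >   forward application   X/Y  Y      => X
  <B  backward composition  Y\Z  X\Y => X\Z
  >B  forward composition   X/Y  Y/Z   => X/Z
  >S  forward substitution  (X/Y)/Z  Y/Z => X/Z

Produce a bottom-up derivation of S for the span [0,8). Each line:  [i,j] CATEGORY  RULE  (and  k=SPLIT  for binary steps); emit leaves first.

[0,8] S   >
  [0,2] S/NP   >B
    [0,1] "here" : S/(NP/S)
    [1,2] "idea" : (NP/S)/NP
  [2,8] NP   >
    [2,7] NP/N   >S
      [2,3] "built" : (NP/N)/N
      [3,7] N/N   >
        [3,6] (N/N)/N   <
          [3,5] S   >
            [3,4] "under" : S/NP
            [4,5] "cat" : NP
          [5,6] "a" : ((N/N)/N)\S
        [6,7] "which" : N
    [7,8] "with" : N

[0,1] S/(NP/S)  lex  "here"
[1,2] (NP/S)/NP  lex  "idea"
[0,2] S/NP  >B  k=1
[2,3] (NP/N)/N  lex  "built"
[3,4] S/NP  lex  "under"
[4,5] NP  lex  "cat"
[3,5] S  >  k=4
[5,6] ((N/N)/N)\S  lex  "a"
[3,6] (N/N)/N  <  k=5
[6,7] N  lex  "which"
[3,7] N/N  >  k=6
[2,7] NP/N  >S  k=3
[7,8] N  lex  "with"
[2,8] NP  >  k=7
[0,8] S  >  k=2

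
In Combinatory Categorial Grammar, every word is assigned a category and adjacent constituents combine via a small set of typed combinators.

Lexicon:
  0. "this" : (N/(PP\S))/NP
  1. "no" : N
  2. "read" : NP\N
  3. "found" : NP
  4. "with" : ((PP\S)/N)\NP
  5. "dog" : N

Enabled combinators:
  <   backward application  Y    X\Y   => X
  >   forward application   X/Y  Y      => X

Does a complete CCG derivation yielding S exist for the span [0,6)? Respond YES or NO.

NO

(N/(PP\S))/NP N NP\N NP ((PP\S)/N)\NP N
CKY chart[0,6] = {N}; S ∉ chart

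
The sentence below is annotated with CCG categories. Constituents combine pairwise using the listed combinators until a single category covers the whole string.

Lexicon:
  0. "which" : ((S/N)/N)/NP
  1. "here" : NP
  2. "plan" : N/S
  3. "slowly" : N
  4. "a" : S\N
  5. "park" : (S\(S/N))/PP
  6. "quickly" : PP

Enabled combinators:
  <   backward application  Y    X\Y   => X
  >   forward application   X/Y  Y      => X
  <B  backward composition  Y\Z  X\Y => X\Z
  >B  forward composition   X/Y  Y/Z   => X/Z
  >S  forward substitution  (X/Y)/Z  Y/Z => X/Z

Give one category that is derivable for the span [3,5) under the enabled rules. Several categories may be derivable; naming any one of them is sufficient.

S

[0,7] S   <
  [0,5] S/N   >
    [0,2] (S/N)/N   >
      [0,1] "which" : ((S/N)/N)/NP
      [1,2] "here" : NP
    [2,5] N   >
      [2,3] "plan" : N/S
      [3,5] S   <
        [3,4] "slowly" : N
        [4,5] "a" : S\N
  [5,7] S\(S/N)   >
    [5,6] "park" : (S\(S/N))/PP
    [6,7] "quickly" : PP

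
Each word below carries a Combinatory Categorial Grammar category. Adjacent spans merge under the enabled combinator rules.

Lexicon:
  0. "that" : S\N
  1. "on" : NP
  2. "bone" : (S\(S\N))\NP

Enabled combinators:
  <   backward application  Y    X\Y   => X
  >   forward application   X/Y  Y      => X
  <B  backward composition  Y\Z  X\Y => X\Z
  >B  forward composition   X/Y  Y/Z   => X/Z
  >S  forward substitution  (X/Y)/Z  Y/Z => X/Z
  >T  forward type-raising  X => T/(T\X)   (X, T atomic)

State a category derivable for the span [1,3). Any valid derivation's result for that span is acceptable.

[0,3] S   <
  [0,1] "that" : S\N
  [1,3] S\(S\N)   <
    [1,2] "on" : NP
    [2,3] "bone" : (S\(S\N))\NP

S\(S\N)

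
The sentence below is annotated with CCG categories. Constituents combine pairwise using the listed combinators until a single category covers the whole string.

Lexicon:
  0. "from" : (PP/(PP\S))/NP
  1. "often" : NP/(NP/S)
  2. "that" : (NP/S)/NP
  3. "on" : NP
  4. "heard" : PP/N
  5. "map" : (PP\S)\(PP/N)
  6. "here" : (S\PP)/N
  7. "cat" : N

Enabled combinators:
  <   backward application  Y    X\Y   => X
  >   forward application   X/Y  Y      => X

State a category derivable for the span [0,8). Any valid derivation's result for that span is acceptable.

S

[0,8] S   <
  [0,6] PP   >
    [0,4] PP/(PP\S)   >
      [0,1] "from" : (PP/(PP\S))/NP
      [1,4] NP   >
        [1,2] "often" : NP/(NP/S)
        [2,4] NP/S   >
          [2,3] "that" : (NP/S)/NP
          [3,4] "on" : NP
    [4,6] PP\S   <
      [4,5] "heard" : PP/N
      [5,6] "map" : (PP\S)\(PP/N)
  [6,8] S\PP   >
    [6,7] "here" : (S\PP)/N
    [7,8] "cat" : N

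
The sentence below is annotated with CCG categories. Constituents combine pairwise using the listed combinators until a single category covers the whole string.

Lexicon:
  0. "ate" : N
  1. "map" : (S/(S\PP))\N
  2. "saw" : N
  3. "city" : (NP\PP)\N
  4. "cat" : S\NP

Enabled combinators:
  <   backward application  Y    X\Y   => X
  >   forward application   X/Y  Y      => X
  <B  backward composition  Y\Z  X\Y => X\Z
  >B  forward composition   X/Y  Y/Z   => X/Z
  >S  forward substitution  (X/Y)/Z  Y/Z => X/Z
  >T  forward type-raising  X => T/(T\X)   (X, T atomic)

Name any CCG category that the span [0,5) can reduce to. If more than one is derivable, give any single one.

[0,5] S   >
  [0,2] S/(S\PP)   <
    [0,1] "ate" : N
    [1,2] "map" : (S/(S\PP))\N
  [2,5] S\PP   <B
    [2,4] NP\PP   <
      [2,3] "saw" : N
      [3,4] "city" : (NP\PP)\N
    [4,5] "cat" : S\NP

S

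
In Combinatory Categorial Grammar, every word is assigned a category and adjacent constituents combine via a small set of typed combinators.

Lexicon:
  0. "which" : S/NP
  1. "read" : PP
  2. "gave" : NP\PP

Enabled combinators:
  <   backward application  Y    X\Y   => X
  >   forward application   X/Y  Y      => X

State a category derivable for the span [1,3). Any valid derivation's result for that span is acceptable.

[0,3] S   >
  [0,1] "which" : S/NP
  [1,3] NP   <
    [1,2] "read" : PP
    [2,3] "gave" : NP\PP

NP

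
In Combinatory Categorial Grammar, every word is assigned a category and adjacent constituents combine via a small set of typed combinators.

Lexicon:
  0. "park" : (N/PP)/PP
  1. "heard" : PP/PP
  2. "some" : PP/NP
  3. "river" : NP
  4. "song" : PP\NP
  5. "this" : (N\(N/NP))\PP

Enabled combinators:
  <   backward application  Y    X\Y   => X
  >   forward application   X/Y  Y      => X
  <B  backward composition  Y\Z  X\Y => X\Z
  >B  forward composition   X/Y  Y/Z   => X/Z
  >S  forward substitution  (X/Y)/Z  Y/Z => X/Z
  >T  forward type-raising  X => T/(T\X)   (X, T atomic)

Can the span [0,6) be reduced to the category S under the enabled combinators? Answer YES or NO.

(N/PP)/PP PP/PP PP/NP NP PP\NP (N\(N/NP))\PP
CKY chart[0,6] = {N, N/(N\N), NP/(NP\N), PP/(PP\N), S/(S\N)}; S ∉ chart

NO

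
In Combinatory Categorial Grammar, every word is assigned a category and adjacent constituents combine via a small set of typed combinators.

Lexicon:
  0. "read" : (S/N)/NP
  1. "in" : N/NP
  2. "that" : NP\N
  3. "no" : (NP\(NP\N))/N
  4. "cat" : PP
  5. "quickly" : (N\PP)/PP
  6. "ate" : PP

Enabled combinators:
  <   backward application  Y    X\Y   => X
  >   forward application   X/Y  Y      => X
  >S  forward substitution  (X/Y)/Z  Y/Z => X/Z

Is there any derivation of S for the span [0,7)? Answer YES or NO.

[0,7] S   >
  [0,2] S/NP   >S
    [0,1] "read" : (S/N)/NP
    [1,2] "in" : N/NP
  [2,7] NP   <
    [2,3] "that" : NP\N
    [3,7] NP\(NP\N)   >
      [3,4] "no" : (NP\(NP\N))/N
      [4,7] N   <
        [4,5] "cat" : PP
        [5,7] N\PP   >
          [5,6] "quickly" : (N\PP)/PP
          [6,7] "ate" : PP

YES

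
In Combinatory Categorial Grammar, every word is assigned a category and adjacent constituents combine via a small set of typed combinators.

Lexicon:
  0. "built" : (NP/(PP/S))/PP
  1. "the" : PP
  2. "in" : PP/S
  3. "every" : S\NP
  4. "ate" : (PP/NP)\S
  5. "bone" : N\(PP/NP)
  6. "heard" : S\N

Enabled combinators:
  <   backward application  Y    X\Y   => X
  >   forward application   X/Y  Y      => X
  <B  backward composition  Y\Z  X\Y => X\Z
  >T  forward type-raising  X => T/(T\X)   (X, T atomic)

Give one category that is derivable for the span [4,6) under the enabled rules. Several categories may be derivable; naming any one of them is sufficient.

[0,7] S   <
  [0,3] NP   >
    [0,2] NP/(PP/S)   >
      [0,1] "built" : (NP/(PP/S))/PP
      [1,2] "the" : PP
    [2,3] "in" : PP/S
  [3,7] S\NP   <B
    [3,4] "every" : S\NP
    [4,7] S\S   <B
      [4,6] N\S   <B
        [4,5] "ate" : (PP/NP)\S
        [5,6] "bone" : N\(PP/NP)
      [6,7] "heard" : S\N

N\S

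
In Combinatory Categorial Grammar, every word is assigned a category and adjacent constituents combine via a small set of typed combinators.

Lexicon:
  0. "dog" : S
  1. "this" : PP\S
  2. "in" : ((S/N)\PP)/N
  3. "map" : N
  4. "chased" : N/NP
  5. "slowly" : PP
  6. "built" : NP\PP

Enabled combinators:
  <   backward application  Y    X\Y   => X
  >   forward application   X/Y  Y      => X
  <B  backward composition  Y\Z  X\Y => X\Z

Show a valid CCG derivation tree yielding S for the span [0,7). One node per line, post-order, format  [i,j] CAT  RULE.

[0,1] S  lex  "dog"
[1,2] PP\S  lex  "this"
[0,2] PP  <  k=1
[2,3] ((S/N)\PP)/N  lex  "in"
[3,4] N  lex  "map"
[2,4] (S/N)\PP  >  k=3
[0,4] S/N  <  k=2
[4,5] N/NP  lex  "chased"
[5,6] PP  lex  "slowly"
[6,7] NP\PP  lex  "built"
[5,7] NP  <  k=6
[4,7] N  >  k=5
[0,7] S  >  k=4

[0,7] S   >
  [0,4] S/N   <
    [0,2] PP   <
      [0,1] "dog" : S
      [1,2] "this" : PP\S
    [2,4] (S/N)\PP   >
      [2,3] "in" : ((S/N)\PP)/N
      [3,4] "map" : N
  [4,7] N   >
    [4,5] "chased" : N/NP
    [5,7] NP   <
      [5,6] "slowly" : PP
      [6,7] "built" : NP\PP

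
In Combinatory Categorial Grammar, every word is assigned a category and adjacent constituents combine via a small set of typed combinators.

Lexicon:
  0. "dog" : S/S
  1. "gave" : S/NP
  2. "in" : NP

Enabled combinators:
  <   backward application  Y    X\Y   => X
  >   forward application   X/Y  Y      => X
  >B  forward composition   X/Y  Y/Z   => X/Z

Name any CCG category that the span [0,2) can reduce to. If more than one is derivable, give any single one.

S/NP

[0,3] S   >
  [0,2] S/NP   >B
    [0,1] "dog" : S/S
    [1,2] "gave" : S/NP
  [2,3] "in" : NP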